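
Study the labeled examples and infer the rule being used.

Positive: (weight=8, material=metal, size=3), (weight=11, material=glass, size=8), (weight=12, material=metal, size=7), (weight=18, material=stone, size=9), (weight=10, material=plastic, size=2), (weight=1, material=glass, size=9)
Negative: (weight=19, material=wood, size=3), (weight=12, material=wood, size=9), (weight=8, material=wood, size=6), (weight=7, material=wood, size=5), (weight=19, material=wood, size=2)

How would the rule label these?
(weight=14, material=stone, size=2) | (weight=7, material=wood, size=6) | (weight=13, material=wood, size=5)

Positive, Negative, Negative

The rule appears to be: material is not wood.
(weight=14, material=stone, size=2): material is stone, has this property → Positive. (weight=7, material=wood, size=6): material is wood, does not fit → Negative. (weight=13, material=wood, size=5): material is wood, does not fit → Negative.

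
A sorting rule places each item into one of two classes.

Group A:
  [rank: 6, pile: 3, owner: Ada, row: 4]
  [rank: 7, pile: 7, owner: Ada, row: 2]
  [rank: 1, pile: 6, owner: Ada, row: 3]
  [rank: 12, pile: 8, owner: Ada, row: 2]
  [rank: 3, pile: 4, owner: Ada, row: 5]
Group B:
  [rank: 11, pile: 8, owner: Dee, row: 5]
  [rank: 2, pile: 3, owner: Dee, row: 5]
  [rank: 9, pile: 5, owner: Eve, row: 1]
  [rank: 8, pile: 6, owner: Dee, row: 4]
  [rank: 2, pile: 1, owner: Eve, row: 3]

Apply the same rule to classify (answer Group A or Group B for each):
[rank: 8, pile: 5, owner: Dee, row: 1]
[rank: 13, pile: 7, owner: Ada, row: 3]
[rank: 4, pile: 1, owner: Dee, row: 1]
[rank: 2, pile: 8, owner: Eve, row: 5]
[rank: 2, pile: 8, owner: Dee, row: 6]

Group B, Group A, Group B, Group B, Group B

A rule that fits every label: owner is Ada — true of each 'Group A' example, false of each 'Group B' one.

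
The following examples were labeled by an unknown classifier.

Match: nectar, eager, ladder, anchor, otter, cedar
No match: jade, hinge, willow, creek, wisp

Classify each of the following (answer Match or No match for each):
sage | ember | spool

No match, Match, No match

The pattern is that an item is 'Match' exactly when: ends with 'r'.
sage: ends with 'e' — fails this test, so No match. ember: ends with 'r' — checks out, so Match. spool: ends with 'l' — fails this test, so No match.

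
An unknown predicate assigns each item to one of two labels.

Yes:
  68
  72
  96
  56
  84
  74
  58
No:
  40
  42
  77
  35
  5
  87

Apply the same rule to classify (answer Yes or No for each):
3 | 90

All 'Yes' examples share one property — even AND at least 56 — and every 'No' example lacks it.
3 — 3 is odd, 3 < 56, hence No.
90 — 90 is even, 90 ≥ 56, hence Yes.

No, Yes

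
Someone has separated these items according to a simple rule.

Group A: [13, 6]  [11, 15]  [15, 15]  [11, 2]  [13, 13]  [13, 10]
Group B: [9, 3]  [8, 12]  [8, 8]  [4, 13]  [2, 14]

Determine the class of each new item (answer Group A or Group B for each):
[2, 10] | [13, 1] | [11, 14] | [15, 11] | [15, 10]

Rule: first ≥ 10. This holds for each 'Group A' example and fails for each 'Group B' one.

Group B, Group A, Group A, Group A, Group A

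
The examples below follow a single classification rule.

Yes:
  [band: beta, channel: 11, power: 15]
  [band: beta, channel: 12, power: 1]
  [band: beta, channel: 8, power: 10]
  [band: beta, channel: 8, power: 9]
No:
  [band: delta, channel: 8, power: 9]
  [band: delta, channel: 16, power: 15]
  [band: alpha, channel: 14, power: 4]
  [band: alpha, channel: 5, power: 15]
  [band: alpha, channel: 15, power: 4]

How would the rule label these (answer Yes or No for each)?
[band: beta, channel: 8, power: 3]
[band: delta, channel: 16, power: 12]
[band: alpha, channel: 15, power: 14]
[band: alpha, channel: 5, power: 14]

'Yes' ⟺ band is beta.
[band: beta, channel: 8, power: 3]: band is beta — checks out, so Yes.
[band: delta, channel: 16, power: 12]: band is delta — does not fit, so No.
[band: alpha, channel: 15, power: 14]: band is alpha — does not fit, so No.
[band: alpha, channel: 5, power: 14]: band is alpha — does not fit, so No.

Yes, No, No, No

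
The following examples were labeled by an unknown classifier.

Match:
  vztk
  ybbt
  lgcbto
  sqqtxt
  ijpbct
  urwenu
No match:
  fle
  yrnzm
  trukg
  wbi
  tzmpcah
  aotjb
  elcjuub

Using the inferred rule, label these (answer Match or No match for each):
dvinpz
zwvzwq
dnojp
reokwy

Match, Match, No match, Match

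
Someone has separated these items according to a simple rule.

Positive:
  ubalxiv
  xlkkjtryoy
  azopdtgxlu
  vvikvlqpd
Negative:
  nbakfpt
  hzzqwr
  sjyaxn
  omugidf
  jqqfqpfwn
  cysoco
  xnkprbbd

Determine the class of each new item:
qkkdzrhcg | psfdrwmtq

Negative, Negative

Every 'Positive' example satisfies: contains 'l'. None of the 'Negative' examples do.
qkkdzrhcg → no 'l' → Negative. psfdrwmtq → no 'l' → Negative.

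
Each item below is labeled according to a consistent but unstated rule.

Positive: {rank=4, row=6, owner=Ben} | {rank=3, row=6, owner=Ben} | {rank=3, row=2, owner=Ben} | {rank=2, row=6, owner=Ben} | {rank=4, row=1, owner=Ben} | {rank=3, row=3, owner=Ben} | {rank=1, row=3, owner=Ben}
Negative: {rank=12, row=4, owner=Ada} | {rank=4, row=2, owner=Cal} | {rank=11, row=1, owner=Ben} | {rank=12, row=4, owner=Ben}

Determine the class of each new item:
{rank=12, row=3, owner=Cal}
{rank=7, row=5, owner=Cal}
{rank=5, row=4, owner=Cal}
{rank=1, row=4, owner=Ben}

Negative, Negative, Negative, Positive

The classifier is using: owner is Ben AND rank ≤ 4.
{rank=12, row=3, owner=Cal}: Negative (owner is Cal, rank = 12). {rank=7, row=5, owner=Cal}: Negative (owner is Cal, rank = 7). {rank=5, row=4, owner=Cal}: Negative (owner is Cal, rank = 5). {rank=1, row=4, owner=Ben}: Positive (owner is Ben, rank = 1).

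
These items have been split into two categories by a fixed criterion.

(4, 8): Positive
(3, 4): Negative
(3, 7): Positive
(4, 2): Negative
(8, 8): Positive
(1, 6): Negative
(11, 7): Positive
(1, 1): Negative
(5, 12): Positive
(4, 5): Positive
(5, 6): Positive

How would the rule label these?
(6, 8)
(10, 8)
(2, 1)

Positive, Positive, Negative

The classifier is using: sum ≥ 9.
Positive: (6, 8), since 6+8 = 14. Positive: (10, 8), since 10+8 = 18. Negative: (2, 1), since 2+1 = 3.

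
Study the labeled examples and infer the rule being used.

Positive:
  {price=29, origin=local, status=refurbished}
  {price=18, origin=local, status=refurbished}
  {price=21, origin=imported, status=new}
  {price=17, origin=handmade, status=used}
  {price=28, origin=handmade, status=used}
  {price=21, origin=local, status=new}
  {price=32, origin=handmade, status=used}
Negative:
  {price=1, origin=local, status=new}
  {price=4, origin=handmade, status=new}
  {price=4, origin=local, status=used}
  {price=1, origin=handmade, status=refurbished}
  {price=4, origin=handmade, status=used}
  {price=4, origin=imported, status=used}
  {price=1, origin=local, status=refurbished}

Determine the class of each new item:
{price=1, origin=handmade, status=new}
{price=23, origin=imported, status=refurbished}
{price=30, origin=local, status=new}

Negative, Positive, Positive

Every 'Positive' example satisfies: price ≥ 17. None of the 'Negative' examples do.
{price=1, origin=handmade, status=new}: price = 1, does not satisfy this → Negative.
{price=23, origin=imported, status=refurbished}: price = 23, has this property → Positive.
{price=30, origin=local, status=new}: price = 30, has this property → Positive.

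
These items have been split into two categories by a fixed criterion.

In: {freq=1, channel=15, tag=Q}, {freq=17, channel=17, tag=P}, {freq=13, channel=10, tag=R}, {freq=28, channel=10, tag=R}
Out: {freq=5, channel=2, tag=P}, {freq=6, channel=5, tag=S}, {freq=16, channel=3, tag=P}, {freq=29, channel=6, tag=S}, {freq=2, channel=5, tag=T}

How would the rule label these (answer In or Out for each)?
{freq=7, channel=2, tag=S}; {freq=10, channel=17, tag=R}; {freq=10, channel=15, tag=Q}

The pattern is that an item is 'In' exactly when: channel ≥ 10.
Out: {freq=7, channel=2, tag=S}, since channel = 2. In: {freq=10, channel=17, tag=R}, since channel = 17. In: {freq=10, channel=15, tag=Q}, since channel = 15.

Out, In, In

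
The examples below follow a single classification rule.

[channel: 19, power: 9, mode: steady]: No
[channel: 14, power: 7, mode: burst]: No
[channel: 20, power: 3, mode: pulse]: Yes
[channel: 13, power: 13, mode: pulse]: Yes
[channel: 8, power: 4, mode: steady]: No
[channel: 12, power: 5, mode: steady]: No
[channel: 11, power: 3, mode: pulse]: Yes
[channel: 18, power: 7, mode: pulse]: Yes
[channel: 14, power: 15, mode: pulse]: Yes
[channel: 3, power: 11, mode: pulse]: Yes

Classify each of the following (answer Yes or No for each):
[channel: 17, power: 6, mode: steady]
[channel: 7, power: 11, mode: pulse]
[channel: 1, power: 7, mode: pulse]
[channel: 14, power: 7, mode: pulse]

Comparing the two groups points to one rule — mode is pulse.
No: [channel: 17, power: 6, mode: steady], since mode is steady. Yes: [channel: 7, power: 11, mode: pulse], since mode is pulse. Yes: [channel: 1, power: 7, mode: pulse], since mode is pulse. Yes: [channel: 14, power: 7, mode: pulse], since mode is pulse.

No, Yes, Yes, Yes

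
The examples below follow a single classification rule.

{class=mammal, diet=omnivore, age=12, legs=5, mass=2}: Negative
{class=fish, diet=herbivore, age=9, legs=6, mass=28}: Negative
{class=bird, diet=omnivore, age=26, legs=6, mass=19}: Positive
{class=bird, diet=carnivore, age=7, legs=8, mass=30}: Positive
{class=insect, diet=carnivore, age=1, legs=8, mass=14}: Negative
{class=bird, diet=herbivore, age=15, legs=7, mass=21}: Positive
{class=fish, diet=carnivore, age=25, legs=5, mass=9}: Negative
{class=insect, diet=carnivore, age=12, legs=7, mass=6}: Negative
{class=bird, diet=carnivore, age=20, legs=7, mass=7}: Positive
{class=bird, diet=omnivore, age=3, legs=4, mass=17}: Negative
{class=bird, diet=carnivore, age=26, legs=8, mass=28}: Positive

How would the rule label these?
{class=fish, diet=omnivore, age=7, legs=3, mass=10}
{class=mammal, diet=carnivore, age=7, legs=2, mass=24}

Negative, Negative

The pattern is that an item is 'Positive' exactly when: class is bird AND age ≥ 7.
{class=fish, diet=omnivore, age=7, legs=3, mass=10}: Negative (class is fish, age = 7). {class=mammal, diet=carnivore, age=7, legs=2, mass=24}: Negative (class is mammal, age = 7).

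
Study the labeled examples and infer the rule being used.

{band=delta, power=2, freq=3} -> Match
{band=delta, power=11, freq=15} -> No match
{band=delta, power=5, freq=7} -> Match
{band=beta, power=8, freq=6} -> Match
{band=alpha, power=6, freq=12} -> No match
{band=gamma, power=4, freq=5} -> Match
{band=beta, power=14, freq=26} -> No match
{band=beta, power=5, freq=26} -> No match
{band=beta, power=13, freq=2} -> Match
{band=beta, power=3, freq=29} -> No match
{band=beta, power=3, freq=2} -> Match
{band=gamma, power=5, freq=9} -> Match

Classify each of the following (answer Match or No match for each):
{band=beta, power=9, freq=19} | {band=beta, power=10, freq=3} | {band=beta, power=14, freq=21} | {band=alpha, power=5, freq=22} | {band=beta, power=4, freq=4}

One predicate separates the groups cleanly: freq ≤ 9.
No match: {band=beta, power=9, freq=19}, since freq = 19.
Match: {band=beta, power=10, freq=3}, since freq = 3.
No match: {band=beta, power=14, freq=21}, since freq = 21.
No match: {band=alpha, power=5, freq=22}, since freq = 22.
Match: {band=beta, power=4, freq=4}, since freq = 4.

No match, Match, No match, No match, Match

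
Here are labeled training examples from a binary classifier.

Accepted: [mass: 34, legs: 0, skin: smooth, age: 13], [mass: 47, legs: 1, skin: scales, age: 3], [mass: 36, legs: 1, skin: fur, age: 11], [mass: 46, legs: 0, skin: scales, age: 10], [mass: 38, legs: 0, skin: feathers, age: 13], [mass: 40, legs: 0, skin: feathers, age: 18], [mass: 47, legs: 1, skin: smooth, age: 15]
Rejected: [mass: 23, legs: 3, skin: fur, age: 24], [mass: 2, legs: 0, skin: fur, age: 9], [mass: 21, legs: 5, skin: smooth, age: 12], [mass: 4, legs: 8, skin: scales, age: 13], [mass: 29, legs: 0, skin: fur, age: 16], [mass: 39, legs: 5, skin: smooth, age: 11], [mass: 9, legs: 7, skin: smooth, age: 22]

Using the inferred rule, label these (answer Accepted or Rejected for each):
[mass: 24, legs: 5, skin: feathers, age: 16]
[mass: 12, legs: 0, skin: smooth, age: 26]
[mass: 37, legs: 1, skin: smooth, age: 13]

Rejected, Rejected, Accepted

Every 'Accepted' example satisfies: mass ≥ 34 AND legs ≤ 1. None of the 'Rejected' examples do.
[mass: 24, legs: 5, skin: feathers, age: 16]: mass = 24, legs = 5 — fails the rule, so Rejected.
[mass: 12, legs: 0, skin: smooth, age: 26]: mass = 12, legs = 0 — fails the rule, so Rejected.
[mass: 37, legs: 1, skin: smooth, age: 13]: mass = 37, legs = 1 — qualifies, so Accepted.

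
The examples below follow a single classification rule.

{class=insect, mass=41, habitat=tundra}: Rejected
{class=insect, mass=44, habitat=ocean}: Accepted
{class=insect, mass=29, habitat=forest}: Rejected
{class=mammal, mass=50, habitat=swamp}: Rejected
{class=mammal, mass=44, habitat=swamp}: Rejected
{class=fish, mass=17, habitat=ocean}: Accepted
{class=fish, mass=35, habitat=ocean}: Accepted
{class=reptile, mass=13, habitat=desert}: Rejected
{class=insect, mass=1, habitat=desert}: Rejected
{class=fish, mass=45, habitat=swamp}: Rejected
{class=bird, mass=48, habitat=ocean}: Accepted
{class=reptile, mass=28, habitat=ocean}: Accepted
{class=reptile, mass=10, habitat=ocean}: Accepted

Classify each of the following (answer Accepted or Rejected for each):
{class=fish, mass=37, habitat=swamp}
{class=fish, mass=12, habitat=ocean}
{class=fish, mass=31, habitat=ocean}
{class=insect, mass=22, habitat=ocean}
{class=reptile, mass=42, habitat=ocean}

Rejected, Accepted, Accepted, Accepted, Accepted

Looking at the examples, the only property every 'Accepted' case has and every 'Rejected' case lacks is: habitat is ocean.
{class=fish, mass=37, habitat=swamp} → habitat is swamp → Rejected. {class=fish, mass=12, habitat=ocean} → habitat is ocean → Accepted. {class=fish, mass=31, habitat=ocean} → habitat is ocean → Accepted. {class=insect, mass=22, habitat=ocean} → habitat is ocean → Accepted. {class=reptile, mass=42, habitat=ocean} → habitat is ocean → Accepted.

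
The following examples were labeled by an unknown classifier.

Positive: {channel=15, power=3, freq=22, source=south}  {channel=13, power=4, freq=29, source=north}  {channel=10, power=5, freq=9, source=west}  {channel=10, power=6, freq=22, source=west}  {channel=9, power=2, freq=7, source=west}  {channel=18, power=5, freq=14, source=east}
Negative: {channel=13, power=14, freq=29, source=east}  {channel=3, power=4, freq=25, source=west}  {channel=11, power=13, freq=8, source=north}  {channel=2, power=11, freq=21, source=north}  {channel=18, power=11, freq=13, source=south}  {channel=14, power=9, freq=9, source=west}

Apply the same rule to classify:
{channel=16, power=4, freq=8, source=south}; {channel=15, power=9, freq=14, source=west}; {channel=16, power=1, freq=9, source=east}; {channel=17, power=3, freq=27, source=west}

A rule that fits every label: channel ≥ 9 AND power ≤ 6 — true of each 'Positive' example, false of each 'Negative' one.

Positive, Negative, Positive, Positive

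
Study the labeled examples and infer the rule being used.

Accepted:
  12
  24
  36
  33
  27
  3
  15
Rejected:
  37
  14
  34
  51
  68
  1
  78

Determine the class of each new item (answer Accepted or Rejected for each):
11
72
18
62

Rejected, Rejected, Accepted, Rejected

All 'Accepted' examples share one property — multiple of 3 AND at most 36 — and every 'Rejected' example lacks it.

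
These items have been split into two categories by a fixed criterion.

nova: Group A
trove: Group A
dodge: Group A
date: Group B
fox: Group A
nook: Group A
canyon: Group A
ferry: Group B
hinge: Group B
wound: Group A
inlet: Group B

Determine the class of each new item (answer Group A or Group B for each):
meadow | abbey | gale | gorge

A rule that fits every label: contains 'o' — true of each 'Group A' example, false of each 'Group B' one.
meadow → has 'o' → Group A. abbey → no 'o' → Group B. gale → no 'o' → Group B. gorge → has 'o' → Group A.

Group A, Group B, Group B, Group A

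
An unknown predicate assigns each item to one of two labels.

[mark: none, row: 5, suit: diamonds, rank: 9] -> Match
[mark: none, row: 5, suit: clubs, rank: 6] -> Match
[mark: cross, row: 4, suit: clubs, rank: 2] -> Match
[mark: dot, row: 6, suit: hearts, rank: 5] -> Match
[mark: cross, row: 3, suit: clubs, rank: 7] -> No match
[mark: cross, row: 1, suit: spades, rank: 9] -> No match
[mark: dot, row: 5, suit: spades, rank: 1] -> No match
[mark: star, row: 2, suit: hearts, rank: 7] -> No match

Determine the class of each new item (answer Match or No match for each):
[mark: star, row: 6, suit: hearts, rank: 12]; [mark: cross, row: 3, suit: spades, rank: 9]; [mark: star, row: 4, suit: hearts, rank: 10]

All 'Match' examples share one property — rank ≥ 2 AND row ≥ 4 — and every 'No match' example lacks it.
[mark: star, row: 6, suit: hearts, rank: 12]: rank = 12, row = 6 — meets the rule, so Match.
[mark: cross, row: 3, suit: spades, rank: 9]: rank = 9, row = 3 — fails this test, so No match.
[mark: star, row: 4, suit: hearts, rank: 10]: rank = 10, row = 4 — meets the rule, so Match.

Match, No match, Match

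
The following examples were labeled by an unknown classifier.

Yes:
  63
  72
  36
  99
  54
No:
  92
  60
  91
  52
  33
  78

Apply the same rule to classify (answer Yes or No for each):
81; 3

The common property of the 'Yes' items is: multiple of 9. No 'No' item has it.
81 → 81 = 9·9 → Yes. 3 → 3 = 9·0 + 3 → No.

Yes, No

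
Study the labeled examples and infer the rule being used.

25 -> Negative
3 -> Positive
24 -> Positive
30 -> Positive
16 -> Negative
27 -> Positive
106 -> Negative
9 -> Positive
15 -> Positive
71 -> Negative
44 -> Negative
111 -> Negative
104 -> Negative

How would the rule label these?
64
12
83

Negative, Positive, Negative

The pattern is that an item is 'Positive' exactly when: multiple of 3 AND at most 30.
64: Negative (64 = 3·21 + 1, 64 > 30). 12: Positive (12 = 3·4, 12 ≤ 30). 83: Negative (83 = 3·27 + 2, 83 > 30).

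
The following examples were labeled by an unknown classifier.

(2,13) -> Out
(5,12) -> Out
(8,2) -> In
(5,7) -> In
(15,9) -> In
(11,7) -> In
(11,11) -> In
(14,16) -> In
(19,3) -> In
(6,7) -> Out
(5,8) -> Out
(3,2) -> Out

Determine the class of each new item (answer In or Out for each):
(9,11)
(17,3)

In, In

Looking at the examples, the only property every 'In' case has and every 'Out' case lacks is: sum is even.
(9,11): 9+11 = 20, passes → In. (17,3): 17+3 = 20, passes → In.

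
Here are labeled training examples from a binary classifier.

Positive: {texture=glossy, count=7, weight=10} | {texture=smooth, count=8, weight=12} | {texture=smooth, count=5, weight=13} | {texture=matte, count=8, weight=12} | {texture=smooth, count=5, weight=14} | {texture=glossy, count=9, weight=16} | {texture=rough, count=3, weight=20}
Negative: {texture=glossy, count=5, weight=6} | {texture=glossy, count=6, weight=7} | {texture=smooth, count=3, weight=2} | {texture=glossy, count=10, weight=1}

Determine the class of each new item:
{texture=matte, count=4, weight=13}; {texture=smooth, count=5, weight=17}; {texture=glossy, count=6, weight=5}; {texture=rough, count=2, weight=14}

A rule that fits every label: weight ≥ 10 — true of each 'Positive' example, false of each 'Negative' one.
{texture=matte, count=4, weight=13} — weight = 13, hence Positive. {texture=smooth, count=5, weight=17} — weight = 17, hence Positive. {texture=glossy, count=6, weight=5} — weight = 5, hence Negative. {texture=rough, count=2, weight=14} — weight = 14, hence Positive.

Positive, Positive, Negative, Positive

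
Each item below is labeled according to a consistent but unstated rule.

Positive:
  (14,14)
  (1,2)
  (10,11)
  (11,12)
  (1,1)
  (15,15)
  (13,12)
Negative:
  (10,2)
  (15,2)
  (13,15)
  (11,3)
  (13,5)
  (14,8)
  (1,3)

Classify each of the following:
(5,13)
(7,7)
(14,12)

Negative, Positive, Negative

A rule that fits every label: |first − second| ≤ 1 — true of each 'Positive' example, false of each 'Negative' one.
(5,13) — |5−13| = 8, hence Negative.
(7,7) — |7−7| = 0, hence Positive.
(14,12) — |14−12| = 2, hence Negative.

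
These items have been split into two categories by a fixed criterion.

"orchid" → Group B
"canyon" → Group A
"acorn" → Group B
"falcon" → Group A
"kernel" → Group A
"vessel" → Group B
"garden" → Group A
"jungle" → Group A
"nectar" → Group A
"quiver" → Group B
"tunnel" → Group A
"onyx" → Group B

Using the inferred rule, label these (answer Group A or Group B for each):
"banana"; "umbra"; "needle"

One predicate separates the groups cleanly: length 6 AND contains 'n'.
"banana": length 6, has 'n' — passes, so Group A.
"umbra": length 5, no 'n' — fails the rule, so Group B.
"needle": length 6, has 'n' — passes, so Group A.

Group A, Group B, Group A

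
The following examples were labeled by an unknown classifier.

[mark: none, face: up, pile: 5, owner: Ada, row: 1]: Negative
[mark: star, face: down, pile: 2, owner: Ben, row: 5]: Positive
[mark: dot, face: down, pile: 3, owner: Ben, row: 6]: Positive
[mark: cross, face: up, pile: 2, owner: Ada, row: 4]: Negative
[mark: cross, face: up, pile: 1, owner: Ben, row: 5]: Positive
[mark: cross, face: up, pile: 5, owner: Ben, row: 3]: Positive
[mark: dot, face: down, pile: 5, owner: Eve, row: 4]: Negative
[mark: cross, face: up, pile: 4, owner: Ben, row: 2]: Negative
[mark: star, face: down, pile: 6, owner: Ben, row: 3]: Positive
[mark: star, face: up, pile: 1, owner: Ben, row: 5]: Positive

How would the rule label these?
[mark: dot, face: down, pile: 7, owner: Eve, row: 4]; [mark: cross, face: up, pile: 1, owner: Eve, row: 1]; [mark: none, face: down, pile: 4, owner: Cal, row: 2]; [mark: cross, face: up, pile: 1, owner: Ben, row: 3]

The common property of the 'Positive' items is: owner is Ben AND row ≥ 3. No 'Negative' item has it.
[mark: dot, face: down, pile: 7, owner: Eve, row: 4] → owner is Eve, row = 4 → Negative.
[mark: cross, face: up, pile: 1, owner: Eve, row: 1] → owner is Eve, row = 1 → Negative.
[mark: none, face: down, pile: 4, owner: Cal, row: 2] → owner is Cal, row = 2 → Negative.
[mark: cross, face: up, pile: 1, owner: Ben, row: 3] → owner is Ben, row = 3 → Positive.

Negative, Negative, Negative, Positive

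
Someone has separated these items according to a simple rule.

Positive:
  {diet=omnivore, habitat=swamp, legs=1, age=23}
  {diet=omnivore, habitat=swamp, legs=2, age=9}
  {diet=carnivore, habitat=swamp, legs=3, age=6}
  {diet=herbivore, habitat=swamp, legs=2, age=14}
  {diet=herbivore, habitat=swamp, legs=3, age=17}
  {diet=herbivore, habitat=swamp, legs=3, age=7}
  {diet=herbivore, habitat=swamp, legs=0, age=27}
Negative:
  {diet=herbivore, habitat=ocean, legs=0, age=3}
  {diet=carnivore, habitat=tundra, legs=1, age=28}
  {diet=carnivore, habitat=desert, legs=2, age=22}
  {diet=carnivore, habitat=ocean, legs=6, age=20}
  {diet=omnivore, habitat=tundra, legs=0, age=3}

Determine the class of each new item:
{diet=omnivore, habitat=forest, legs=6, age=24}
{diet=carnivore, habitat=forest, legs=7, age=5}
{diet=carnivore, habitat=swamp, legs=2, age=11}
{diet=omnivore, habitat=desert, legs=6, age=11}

One predicate separates the groups cleanly: habitat is swamp.
{diet=omnivore, habitat=forest, legs=6, age=24}: Negative (habitat is forest). {diet=carnivore, habitat=forest, legs=7, age=5}: Negative (habitat is forest). {diet=carnivore, habitat=swamp, legs=2, age=11}: Positive (habitat is swamp). {diet=omnivore, habitat=desert, legs=6, age=11}: Negative (habitat is desert).

Negative, Negative, Positive, Negative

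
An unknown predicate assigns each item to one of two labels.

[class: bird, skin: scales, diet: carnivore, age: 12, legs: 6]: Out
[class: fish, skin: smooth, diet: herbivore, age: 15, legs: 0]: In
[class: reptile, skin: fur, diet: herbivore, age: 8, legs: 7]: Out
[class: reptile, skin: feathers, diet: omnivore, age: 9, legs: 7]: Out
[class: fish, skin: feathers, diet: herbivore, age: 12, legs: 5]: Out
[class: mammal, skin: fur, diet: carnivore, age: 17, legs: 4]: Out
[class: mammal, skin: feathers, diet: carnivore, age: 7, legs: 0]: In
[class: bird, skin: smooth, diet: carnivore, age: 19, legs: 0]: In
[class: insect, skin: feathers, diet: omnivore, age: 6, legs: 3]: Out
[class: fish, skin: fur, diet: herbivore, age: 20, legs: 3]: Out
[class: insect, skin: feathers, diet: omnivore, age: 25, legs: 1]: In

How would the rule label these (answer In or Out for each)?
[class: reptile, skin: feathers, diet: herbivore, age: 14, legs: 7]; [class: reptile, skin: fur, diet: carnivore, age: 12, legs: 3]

Out, Out

The rule appears to be: legs ≤ 1.
[class: reptile, skin: feathers, diet: herbivore, age: 14, legs: 7]: Out (legs = 7).
[class: reptile, skin: fur, diet: carnivore, age: 12, legs: 3]: Out (legs = 3).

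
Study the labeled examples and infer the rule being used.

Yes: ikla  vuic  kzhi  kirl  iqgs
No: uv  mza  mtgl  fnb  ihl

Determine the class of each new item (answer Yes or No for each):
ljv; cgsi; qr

All 'Yes' examples share one property — even length AND contains 'i' — and every 'No' example lacks it.

No, Yes, No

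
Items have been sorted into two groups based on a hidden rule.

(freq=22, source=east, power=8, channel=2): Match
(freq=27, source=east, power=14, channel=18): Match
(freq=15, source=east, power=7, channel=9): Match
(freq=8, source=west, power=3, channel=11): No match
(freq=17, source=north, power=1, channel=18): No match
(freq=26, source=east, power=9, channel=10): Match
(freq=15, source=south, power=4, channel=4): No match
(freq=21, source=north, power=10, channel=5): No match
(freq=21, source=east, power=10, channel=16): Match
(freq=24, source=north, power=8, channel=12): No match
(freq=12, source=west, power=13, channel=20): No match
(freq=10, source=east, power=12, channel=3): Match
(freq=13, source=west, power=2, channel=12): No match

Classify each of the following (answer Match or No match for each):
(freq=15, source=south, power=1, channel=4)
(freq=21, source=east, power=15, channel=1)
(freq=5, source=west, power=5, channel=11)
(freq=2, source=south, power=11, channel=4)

No match, Match, No match, No match

Comparing the two groups points to one rule — source is east.
(freq=15, source=south, power=1, channel=4) — source is south, hence No match. (freq=21, source=east, power=15, channel=1) — source is east, hence Match. (freq=5, source=west, power=5, channel=11) — source is west, hence No match. (freq=2, source=south, power=11, channel=4) — source is south, hence No match.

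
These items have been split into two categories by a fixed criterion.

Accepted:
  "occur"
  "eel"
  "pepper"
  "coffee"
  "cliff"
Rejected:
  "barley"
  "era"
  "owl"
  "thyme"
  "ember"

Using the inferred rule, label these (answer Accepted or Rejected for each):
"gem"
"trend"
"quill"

The rule appears to be: has a double letter.

Rejected, Rejected, Accepted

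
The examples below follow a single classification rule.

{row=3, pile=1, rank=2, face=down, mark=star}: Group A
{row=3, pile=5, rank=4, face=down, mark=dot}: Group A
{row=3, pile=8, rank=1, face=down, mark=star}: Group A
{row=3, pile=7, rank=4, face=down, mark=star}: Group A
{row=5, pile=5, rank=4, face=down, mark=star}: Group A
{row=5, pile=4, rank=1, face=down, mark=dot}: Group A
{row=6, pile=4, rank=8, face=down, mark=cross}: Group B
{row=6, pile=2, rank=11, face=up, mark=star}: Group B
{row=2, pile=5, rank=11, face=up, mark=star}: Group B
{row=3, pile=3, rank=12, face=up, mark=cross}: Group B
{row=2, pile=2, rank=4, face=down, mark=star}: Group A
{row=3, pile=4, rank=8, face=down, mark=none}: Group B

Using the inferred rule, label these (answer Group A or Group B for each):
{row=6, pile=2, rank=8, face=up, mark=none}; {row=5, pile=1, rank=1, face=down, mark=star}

Group B, Group A

'Group A' ⟺ rank ≤ 4.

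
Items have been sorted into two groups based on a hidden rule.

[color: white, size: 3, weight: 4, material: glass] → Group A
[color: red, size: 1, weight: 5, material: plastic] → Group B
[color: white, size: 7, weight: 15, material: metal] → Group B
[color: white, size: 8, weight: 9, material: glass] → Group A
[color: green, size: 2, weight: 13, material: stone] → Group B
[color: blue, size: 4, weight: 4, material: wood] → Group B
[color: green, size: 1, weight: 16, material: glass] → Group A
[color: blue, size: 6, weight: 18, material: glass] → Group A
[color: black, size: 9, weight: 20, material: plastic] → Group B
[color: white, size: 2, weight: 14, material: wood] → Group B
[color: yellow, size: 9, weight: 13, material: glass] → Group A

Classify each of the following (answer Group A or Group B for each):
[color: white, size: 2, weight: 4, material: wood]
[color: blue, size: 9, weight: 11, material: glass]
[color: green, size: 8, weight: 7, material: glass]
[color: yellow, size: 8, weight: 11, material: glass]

Group B, Group A, Group A, Group A

A rule that fits every label: material is glass — true of each 'Group A' example, false of each 'Group B' one.
Group B: [color: white, size: 2, weight: 4, material: wood], since material is wood. Group A: [color: blue, size: 9, weight: 11, material: glass], since material is glass. Group A: [color: green, size: 8, weight: 7, material: glass], since material is glass. Group A: [color: yellow, size: 8, weight: 11, material: glass], since material is glass.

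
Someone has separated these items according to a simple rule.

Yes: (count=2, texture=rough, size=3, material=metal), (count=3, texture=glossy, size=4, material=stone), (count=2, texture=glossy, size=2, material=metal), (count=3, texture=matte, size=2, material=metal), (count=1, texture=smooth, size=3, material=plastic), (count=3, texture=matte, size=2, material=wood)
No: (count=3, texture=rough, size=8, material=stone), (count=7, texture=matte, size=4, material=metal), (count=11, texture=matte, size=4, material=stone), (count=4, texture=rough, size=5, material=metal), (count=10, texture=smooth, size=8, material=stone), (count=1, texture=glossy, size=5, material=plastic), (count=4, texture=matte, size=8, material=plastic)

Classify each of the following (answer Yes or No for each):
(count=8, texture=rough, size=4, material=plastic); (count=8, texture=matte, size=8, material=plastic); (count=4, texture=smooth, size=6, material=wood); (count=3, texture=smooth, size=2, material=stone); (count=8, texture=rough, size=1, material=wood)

One predicate separates the groups cleanly: size ≤ 4 AND count ≤ 3.
(count=8, texture=rough, size=4, material=plastic): size = 4, count = 8, does not satisfy this → No.
(count=8, texture=matte, size=8, material=plastic): size = 8, count = 8, does not satisfy this → No.
(count=4, texture=smooth, size=6, material=wood): size = 6, count = 4, does not satisfy this → No.
(count=3, texture=smooth, size=2, material=stone): size = 2, count = 3, meets the rule → Yes.
(count=8, texture=rough, size=1, material=wood): size = 1, count = 8, does not satisfy this → No.

No, No, No, Yes, No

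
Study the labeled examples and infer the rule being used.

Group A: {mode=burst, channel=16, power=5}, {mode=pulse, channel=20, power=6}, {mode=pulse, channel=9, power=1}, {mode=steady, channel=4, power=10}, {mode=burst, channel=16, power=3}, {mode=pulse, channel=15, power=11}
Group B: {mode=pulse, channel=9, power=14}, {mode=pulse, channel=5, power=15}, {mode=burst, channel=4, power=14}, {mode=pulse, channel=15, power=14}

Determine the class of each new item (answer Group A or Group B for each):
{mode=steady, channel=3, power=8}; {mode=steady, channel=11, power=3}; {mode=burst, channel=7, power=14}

Group A, Group A, Group B

All 'Group A' examples share one property — power ≤ 11 — and every 'Group B' example lacks it.
{mode=steady, channel=3, power=8} — power = 8, hence Group A.
{mode=steady, channel=11, power=3} — power = 3, hence Group A.
{mode=burst, channel=7, power=14} — power = 14, hence Group B.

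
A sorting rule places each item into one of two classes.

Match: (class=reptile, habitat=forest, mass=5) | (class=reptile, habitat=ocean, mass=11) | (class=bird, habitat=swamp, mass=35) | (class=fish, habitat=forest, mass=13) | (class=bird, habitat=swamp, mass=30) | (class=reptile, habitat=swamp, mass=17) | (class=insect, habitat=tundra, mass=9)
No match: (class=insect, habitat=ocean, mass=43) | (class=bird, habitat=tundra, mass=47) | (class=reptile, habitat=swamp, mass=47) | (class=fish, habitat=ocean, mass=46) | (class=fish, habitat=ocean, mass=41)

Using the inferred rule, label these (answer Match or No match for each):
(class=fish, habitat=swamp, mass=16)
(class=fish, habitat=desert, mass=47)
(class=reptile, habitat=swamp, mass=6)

Match, No match, Match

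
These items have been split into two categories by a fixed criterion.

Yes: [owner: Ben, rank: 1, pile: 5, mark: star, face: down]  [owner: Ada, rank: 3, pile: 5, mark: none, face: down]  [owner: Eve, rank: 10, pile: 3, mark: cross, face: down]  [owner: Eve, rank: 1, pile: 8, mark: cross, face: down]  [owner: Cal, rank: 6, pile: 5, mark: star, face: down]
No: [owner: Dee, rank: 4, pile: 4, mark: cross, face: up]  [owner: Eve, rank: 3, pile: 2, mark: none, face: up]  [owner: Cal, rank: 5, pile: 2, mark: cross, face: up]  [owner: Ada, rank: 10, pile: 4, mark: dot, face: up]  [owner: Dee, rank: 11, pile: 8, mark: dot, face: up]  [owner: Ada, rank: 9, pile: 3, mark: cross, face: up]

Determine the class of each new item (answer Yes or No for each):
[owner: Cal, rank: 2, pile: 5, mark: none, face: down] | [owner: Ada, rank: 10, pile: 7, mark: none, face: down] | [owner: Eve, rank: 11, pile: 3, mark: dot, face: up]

Yes, Yes, No

The rule appears to be: face is down.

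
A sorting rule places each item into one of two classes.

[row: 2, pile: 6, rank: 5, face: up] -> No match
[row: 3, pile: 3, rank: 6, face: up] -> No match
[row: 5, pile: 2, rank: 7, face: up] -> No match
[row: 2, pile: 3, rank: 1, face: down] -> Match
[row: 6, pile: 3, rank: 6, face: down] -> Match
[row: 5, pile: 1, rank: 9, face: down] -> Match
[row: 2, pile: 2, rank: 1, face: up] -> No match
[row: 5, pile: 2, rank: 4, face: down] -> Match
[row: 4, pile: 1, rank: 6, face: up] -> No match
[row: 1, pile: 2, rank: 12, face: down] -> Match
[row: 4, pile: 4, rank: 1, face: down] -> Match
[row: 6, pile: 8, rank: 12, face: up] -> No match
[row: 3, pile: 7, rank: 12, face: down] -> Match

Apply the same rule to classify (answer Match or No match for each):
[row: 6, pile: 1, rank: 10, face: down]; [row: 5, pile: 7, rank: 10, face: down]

Match, Match

The rule appears to be: face is down.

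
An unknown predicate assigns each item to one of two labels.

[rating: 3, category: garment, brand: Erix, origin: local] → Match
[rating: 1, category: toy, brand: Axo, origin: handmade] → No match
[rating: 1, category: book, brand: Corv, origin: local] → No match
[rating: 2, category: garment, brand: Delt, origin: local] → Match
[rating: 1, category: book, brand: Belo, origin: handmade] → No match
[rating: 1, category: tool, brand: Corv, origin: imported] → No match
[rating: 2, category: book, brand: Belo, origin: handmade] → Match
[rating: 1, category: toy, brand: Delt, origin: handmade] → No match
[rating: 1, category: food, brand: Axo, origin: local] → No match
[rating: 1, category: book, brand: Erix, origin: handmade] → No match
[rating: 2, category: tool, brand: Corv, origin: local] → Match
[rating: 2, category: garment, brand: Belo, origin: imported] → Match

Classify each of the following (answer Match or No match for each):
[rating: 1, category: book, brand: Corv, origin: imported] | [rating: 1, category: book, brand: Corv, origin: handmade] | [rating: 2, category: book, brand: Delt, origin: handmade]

Every 'Match' example satisfies: rating ≥ 2. None of the 'No match' examples do.

No match, No match, Match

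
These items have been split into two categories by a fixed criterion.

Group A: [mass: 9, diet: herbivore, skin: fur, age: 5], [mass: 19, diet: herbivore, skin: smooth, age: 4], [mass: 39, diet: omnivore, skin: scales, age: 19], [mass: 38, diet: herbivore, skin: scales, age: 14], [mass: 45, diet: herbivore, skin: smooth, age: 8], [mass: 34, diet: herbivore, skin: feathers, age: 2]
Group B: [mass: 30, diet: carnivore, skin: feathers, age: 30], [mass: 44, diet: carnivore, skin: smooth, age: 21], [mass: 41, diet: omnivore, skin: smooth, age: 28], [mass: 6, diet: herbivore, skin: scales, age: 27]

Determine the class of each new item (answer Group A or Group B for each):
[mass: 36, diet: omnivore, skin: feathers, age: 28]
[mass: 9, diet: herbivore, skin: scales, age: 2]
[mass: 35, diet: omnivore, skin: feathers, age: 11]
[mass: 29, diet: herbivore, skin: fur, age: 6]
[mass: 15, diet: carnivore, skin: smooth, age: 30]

The pattern is that an item is 'Group A' exactly when: age ≤ 19.
[mass: 36, diet: omnivore, skin: feathers, age: 28] → age = 28 → Group B.
[mass: 9, diet: herbivore, skin: scales, age: 2] → age = 2 → Group A.
[mass: 35, diet: omnivore, skin: feathers, age: 11] → age = 11 → Group A.
[mass: 29, diet: herbivore, skin: fur, age: 6] → age = 6 → Group A.
[mass: 15, diet: carnivore, skin: smooth, age: 30] → age = 30 → Group B.

Group B, Group A, Group A, Group A, Group B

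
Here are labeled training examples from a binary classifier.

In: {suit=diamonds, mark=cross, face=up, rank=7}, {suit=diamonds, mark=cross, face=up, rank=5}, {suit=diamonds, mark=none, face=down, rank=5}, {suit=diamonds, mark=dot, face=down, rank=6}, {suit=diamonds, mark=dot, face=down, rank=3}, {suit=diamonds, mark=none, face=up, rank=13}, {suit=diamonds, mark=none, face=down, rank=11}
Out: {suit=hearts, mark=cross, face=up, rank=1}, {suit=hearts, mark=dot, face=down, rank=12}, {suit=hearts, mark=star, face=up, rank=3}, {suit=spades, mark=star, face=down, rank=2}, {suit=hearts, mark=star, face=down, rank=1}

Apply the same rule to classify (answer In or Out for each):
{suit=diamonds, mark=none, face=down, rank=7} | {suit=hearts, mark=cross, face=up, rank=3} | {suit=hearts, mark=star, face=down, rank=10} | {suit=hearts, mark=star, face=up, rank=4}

The rule appears to be: suit is diamonds.

In, Out, Out, Out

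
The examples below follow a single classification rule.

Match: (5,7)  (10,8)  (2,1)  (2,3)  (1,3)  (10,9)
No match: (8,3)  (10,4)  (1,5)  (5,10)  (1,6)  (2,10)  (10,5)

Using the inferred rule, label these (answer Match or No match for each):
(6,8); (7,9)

Match, Match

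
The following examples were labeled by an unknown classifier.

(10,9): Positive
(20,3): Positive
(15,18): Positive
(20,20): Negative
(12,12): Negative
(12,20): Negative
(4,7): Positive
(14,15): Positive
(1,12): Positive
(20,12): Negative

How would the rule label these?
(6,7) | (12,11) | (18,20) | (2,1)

Positive, Positive, Negative, Positive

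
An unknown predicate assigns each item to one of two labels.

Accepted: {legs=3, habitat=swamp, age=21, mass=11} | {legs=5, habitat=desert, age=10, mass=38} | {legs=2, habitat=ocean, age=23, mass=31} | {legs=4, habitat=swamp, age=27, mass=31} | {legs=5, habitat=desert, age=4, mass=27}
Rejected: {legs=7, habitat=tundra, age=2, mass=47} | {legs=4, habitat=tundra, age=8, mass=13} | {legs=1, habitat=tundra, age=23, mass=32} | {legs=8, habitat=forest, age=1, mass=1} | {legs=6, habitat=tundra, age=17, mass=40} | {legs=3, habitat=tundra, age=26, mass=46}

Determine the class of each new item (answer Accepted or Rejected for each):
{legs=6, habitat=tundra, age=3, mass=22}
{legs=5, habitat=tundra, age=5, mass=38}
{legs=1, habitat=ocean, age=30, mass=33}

Rejected, Rejected, Accepted

The simplest hypothesis consistent with all the labels is: habitat is not tundra AND age ≥ 2.
Rejected: {legs=6, habitat=tundra, age=3, mass=22}, since habitat is tundra, age = 3. Rejected: {legs=5, habitat=tundra, age=5, mass=38}, since habitat is tundra, age = 5. Accepted: {legs=1, habitat=ocean, age=30, mass=33}, since habitat is ocean, age = 30.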